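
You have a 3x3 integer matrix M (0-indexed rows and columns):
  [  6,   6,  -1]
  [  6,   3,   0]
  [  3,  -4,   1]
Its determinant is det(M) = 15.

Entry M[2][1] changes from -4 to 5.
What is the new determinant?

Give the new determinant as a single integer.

det is linear in row 2: changing M[2][1] by delta changes det by delta * cofactor(2,1).
Cofactor C_21 = (-1)^(2+1) * minor(2,1) = -6
Entry delta = 5 - -4 = 9
Det delta = 9 * -6 = -54
New det = 15 + -54 = -39

Answer: -39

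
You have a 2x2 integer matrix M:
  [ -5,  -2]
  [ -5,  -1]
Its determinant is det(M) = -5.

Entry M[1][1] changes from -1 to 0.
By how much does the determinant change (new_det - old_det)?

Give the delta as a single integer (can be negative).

Cofactor C_11 = -5
Entry delta = 0 - -1 = 1
Det delta = entry_delta * cofactor = 1 * -5 = -5

Answer: -5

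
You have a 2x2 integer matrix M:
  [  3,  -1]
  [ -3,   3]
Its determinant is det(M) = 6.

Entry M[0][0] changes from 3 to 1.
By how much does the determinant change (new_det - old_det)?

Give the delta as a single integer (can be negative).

Answer: -6

Derivation:
Cofactor C_00 = 3
Entry delta = 1 - 3 = -2
Det delta = entry_delta * cofactor = -2 * 3 = -6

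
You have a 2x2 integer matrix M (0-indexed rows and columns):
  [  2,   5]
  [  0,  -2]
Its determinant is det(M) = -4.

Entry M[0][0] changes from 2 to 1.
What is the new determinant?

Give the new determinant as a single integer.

Answer: -2

Derivation:
det is linear in row 0: changing M[0][0] by delta changes det by delta * cofactor(0,0).
Cofactor C_00 = (-1)^(0+0) * minor(0,0) = -2
Entry delta = 1 - 2 = -1
Det delta = -1 * -2 = 2
New det = -4 + 2 = -2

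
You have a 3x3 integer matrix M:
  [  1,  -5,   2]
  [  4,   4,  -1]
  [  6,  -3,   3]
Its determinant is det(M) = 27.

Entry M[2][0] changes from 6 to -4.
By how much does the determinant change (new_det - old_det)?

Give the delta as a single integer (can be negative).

Answer: 30

Derivation:
Cofactor C_20 = -3
Entry delta = -4 - 6 = -10
Det delta = entry_delta * cofactor = -10 * -3 = 30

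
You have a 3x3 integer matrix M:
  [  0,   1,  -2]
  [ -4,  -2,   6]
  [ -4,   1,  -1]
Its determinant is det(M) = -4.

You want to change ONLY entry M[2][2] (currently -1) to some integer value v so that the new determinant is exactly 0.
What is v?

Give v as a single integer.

det is linear in entry M[2][2]: det = old_det + (v - -1) * C_22
Cofactor C_22 = 4
Want det = 0: -4 + (v - -1) * 4 = 0
  (v - -1) = 4 / 4 = 1
  v = -1 + (1) = 0

Answer: 0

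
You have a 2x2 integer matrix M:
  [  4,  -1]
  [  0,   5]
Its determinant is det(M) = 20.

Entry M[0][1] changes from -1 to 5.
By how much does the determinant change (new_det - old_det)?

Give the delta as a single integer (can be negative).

Cofactor C_01 = 0
Entry delta = 5 - -1 = 6
Det delta = entry_delta * cofactor = 6 * 0 = 0

Answer: 0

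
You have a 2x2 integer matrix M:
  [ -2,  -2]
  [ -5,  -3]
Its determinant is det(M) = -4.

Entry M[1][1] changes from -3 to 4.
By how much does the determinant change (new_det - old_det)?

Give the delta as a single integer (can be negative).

Cofactor C_11 = -2
Entry delta = 4 - -3 = 7
Det delta = entry_delta * cofactor = 7 * -2 = -14

Answer: -14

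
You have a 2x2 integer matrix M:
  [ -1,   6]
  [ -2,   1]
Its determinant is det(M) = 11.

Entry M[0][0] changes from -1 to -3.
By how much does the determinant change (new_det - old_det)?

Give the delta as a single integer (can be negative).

Cofactor C_00 = 1
Entry delta = -3 - -1 = -2
Det delta = entry_delta * cofactor = -2 * 1 = -2

Answer: -2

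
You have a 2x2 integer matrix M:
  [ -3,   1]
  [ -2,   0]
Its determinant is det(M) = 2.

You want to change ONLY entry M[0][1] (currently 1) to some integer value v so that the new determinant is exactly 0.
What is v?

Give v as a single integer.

Answer: 0

Derivation:
det is linear in entry M[0][1]: det = old_det + (v - 1) * C_01
Cofactor C_01 = 2
Want det = 0: 2 + (v - 1) * 2 = 0
  (v - 1) = -2 / 2 = -1
  v = 1 + (-1) = 0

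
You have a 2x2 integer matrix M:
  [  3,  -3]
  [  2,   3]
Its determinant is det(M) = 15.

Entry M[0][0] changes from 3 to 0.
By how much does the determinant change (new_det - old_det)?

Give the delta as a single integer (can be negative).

Answer: -9

Derivation:
Cofactor C_00 = 3
Entry delta = 0 - 3 = -3
Det delta = entry_delta * cofactor = -3 * 3 = -9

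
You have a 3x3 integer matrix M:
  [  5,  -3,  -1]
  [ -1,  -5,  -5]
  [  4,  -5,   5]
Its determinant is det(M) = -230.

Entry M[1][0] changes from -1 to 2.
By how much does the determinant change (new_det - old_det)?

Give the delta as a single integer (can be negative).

Cofactor C_10 = 20
Entry delta = 2 - -1 = 3
Det delta = entry_delta * cofactor = 3 * 20 = 60

Answer: 60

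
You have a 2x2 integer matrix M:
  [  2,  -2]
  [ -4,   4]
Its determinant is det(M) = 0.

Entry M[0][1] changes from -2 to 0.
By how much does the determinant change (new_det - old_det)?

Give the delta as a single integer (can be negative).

Cofactor C_01 = 4
Entry delta = 0 - -2 = 2
Det delta = entry_delta * cofactor = 2 * 4 = 8

Answer: 8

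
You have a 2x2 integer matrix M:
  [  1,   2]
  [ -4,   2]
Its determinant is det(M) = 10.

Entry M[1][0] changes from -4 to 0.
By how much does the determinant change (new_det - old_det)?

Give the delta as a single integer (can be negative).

Cofactor C_10 = -2
Entry delta = 0 - -4 = 4
Det delta = entry_delta * cofactor = 4 * -2 = -8

Answer: -8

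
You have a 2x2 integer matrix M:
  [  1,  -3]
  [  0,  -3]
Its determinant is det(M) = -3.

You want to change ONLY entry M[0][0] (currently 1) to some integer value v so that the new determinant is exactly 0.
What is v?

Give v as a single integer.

Answer: 0

Derivation:
det is linear in entry M[0][0]: det = old_det + (v - 1) * C_00
Cofactor C_00 = -3
Want det = 0: -3 + (v - 1) * -3 = 0
  (v - 1) = 3 / -3 = -1
  v = 1 + (-1) = 0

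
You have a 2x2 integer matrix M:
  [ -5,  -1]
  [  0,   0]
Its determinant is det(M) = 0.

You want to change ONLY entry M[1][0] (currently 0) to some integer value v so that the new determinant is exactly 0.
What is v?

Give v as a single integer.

Answer: 0

Derivation:
det is linear in entry M[1][0]: det = old_det + (v - 0) * C_10
Cofactor C_10 = 1
Want det = 0: 0 + (v - 0) * 1 = 0
  (v - 0) = 0 / 1 = 0
  v = 0 + (0) = 0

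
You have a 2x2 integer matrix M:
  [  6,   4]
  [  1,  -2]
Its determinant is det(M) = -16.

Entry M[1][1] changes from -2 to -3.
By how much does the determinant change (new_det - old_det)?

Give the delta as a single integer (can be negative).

Answer: -6

Derivation:
Cofactor C_11 = 6
Entry delta = -3 - -2 = -1
Det delta = entry_delta * cofactor = -1 * 6 = -6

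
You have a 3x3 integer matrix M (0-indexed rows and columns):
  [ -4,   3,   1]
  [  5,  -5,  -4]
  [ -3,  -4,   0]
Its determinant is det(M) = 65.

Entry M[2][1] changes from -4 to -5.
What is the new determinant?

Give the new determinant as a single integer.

det is linear in row 2: changing M[2][1] by delta changes det by delta * cofactor(2,1).
Cofactor C_21 = (-1)^(2+1) * minor(2,1) = -11
Entry delta = -5 - -4 = -1
Det delta = -1 * -11 = 11
New det = 65 + 11 = 76

Answer: 76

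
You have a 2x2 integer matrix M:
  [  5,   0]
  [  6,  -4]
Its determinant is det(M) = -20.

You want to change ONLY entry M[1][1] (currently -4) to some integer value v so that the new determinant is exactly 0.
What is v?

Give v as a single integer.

Answer: 0

Derivation:
det is linear in entry M[1][1]: det = old_det + (v - -4) * C_11
Cofactor C_11 = 5
Want det = 0: -20 + (v - -4) * 5 = 0
  (v - -4) = 20 / 5 = 4
  v = -4 + (4) = 0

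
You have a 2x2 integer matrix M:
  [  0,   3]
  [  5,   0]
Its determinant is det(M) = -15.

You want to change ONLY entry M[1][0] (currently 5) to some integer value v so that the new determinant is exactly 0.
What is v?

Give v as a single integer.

det is linear in entry M[1][0]: det = old_det + (v - 5) * C_10
Cofactor C_10 = -3
Want det = 0: -15 + (v - 5) * -3 = 0
  (v - 5) = 15 / -3 = -5
  v = 5 + (-5) = 0

Answer: 0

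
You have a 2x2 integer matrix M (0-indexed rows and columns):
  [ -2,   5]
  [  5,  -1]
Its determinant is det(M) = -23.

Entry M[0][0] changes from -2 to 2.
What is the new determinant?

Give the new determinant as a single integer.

det is linear in row 0: changing M[0][0] by delta changes det by delta * cofactor(0,0).
Cofactor C_00 = (-1)^(0+0) * minor(0,0) = -1
Entry delta = 2 - -2 = 4
Det delta = 4 * -1 = -4
New det = -23 + -4 = -27

Answer: -27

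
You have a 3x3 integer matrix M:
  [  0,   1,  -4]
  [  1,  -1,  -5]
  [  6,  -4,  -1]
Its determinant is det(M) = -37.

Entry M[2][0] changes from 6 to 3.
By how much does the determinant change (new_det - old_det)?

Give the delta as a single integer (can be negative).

Answer: 27

Derivation:
Cofactor C_20 = -9
Entry delta = 3 - 6 = -3
Det delta = entry_delta * cofactor = -3 * -9 = 27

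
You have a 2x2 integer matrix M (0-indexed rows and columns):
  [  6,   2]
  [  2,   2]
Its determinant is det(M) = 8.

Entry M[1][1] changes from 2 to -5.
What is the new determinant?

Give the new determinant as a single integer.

Answer: -34

Derivation:
det is linear in row 1: changing M[1][1] by delta changes det by delta * cofactor(1,1).
Cofactor C_11 = (-1)^(1+1) * minor(1,1) = 6
Entry delta = -5 - 2 = -7
Det delta = -7 * 6 = -42
New det = 8 + -42 = -34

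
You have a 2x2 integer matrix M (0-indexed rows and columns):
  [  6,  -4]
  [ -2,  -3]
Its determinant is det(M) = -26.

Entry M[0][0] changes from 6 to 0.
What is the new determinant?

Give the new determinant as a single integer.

Answer: -8

Derivation:
det is linear in row 0: changing M[0][0] by delta changes det by delta * cofactor(0,0).
Cofactor C_00 = (-1)^(0+0) * minor(0,0) = -3
Entry delta = 0 - 6 = -6
Det delta = -6 * -3 = 18
New det = -26 + 18 = -8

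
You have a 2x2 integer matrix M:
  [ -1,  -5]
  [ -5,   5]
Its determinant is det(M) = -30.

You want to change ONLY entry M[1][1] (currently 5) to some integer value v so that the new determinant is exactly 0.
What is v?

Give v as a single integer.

det is linear in entry M[1][1]: det = old_det + (v - 5) * C_11
Cofactor C_11 = -1
Want det = 0: -30 + (v - 5) * -1 = 0
  (v - 5) = 30 / -1 = -30
  v = 5 + (-30) = -25

Answer: -25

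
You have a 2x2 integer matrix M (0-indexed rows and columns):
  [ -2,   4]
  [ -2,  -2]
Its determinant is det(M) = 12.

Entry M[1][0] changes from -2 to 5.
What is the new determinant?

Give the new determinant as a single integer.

Answer: -16

Derivation:
det is linear in row 1: changing M[1][0] by delta changes det by delta * cofactor(1,0).
Cofactor C_10 = (-1)^(1+0) * minor(1,0) = -4
Entry delta = 5 - -2 = 7
Det delta = 7 * -4 = -28
New det = 12 + -28 = -16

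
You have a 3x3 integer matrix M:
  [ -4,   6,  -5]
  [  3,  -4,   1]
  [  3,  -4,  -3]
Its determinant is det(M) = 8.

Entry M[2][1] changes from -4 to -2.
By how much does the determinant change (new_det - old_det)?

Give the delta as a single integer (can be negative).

Answer: -22

Derivation:
Cofactor C_21 = -11
Entry delta = -2 - -4 = 2
Det delta = entry_delta * cofactor = 2 * -11 = -22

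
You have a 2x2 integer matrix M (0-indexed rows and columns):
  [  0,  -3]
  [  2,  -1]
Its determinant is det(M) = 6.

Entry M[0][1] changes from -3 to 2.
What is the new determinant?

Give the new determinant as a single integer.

Answer: -4

Derivation:
det is linear in row 0: changing M[0][1] by delta changes det by delta * cofactor(0,1).
Cofactor C_01 = (-1)^(0+1) * minor(0,1) = -2
Entry delta = 2 - -3 = 5
Det delta = 5 * -2 = -10
New det = 6 + -10 = -4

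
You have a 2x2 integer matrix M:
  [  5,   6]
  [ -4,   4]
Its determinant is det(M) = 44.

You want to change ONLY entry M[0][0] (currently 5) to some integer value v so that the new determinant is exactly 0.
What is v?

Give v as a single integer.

Answer: -6

Derivation:
det is linear in entry M[0][0]: det = old_det + (v - 5) * C_00
Cofactor C_00 = 4
Want det = 0: 44 + (v - 5) * 4 = 0
  (v - 5) = -44 / 4 = -11
  v = 5 + (-11) = -6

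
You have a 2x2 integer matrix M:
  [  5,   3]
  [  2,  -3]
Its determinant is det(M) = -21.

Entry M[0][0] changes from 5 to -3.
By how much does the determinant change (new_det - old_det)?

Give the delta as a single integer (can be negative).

Answer: 24

Derivation:
Cofactor C_00 = -3
Entry delta = -3 - 5 = -8
Det delta = entry_delta * cofactor = -8 * -3 = 24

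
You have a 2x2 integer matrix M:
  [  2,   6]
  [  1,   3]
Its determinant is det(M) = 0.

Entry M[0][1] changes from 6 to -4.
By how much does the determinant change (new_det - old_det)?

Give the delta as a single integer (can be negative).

Cofactor C_01 = -1
Entry delta = -4 - 6 = -10
Det delta = entry_delta * cofactor = -10 * -1 = 10

Answer: 10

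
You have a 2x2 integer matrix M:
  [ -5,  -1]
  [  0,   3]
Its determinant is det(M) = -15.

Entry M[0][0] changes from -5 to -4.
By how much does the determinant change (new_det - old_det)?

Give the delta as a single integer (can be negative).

Answer: 3

Derivation:
Cofactor C_00 = 3
Entry delta = -4 - -5 = 1
Det delta = entry_delta * cofactor = 1 * 3 = 3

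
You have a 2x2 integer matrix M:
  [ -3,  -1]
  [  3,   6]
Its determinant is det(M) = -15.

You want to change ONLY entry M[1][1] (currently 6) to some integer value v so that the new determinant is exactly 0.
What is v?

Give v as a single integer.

det is linear in entry M[1][1]: det = old_det + (v - 6) * C_11
Cofactor C_11 = -3
Want det = 0: -15 + (v - 6) * -3 = 0
  (v - 6) = 15 / -3 = -5
  v = 6 + (-5) = 1

Answer: 1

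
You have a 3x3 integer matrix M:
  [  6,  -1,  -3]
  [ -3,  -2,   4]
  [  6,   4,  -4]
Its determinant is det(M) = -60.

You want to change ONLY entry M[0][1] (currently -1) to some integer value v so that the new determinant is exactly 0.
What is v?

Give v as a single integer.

det is linear in entry M[0][1]: det = old_det + (v - -1) * C_01
Cofactor C_01 = 12
Want det = 0: -60 + (v - -1) * 12 = 0
  (v - -1) = 60 / 12 = 5
  v = -1 + (5) = 4

Answer: 4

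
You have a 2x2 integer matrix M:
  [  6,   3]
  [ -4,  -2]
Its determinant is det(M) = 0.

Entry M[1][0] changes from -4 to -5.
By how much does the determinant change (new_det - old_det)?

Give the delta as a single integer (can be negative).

Cofactor C_10 = -3
Entry delta = -5 - -4 = -1
Det delta = entry_delta * cofactor = -1 * -3 = 3

Answer: 3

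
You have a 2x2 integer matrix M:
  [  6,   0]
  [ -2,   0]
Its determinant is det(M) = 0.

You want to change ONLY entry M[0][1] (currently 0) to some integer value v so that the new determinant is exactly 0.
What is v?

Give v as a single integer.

Answer: 0

Derivation:
det is linear in entry M[0][1]: det = old_det + (v - 0) * C_01
Cofactor C_01 = 2
Want det = 0: 0 + (v - 0) * 2 = 0
  (v - 0) = 0 / 2 = 0
  v = 0 + (0) = 0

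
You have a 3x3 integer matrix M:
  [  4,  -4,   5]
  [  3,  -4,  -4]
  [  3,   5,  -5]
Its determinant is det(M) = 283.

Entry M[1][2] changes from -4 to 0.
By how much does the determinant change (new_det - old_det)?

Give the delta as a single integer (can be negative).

Cofactor C_12 = -32
Entry delta = 0 - -4 = 4
Det delta = entry_delta * cofactor = 4 * -32 = -128

Answer: -128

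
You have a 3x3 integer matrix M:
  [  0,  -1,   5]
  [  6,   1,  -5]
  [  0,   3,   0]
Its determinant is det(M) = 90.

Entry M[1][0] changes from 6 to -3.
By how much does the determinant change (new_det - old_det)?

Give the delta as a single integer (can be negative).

Answer: -135

Derivation:
Cofactor C_10 = 15
Entry delta = -3 - 6 = -9
Det delta = entry_delta * cofactor = -9 * 15 = -135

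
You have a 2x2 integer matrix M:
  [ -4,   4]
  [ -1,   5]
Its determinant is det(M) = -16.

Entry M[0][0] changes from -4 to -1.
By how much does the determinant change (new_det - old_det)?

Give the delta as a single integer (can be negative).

Answer: 15

Derivation:
Cofactor C_00 = 5
Entry delta = -1 - -4 = 3
Det delta = entry_delta * cofactor = 3 * 5 = 15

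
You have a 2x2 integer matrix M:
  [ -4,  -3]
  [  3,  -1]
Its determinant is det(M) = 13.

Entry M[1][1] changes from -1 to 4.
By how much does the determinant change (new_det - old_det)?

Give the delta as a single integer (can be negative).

Answer: -20

Derivation:
Cofactor C_11 = -4
Entry delta = 4 - -1 = 5
Det delta = entry_delta * cofactor = 5 * -4 = -20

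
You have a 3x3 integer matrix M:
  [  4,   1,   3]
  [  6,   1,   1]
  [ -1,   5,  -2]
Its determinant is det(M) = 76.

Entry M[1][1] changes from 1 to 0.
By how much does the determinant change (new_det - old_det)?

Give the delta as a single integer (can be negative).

Cofactor C_11 = -5
Entry delta = 0 - 1 = -1
Det delta = entry_delta * cofactor = -1 * -5 = 5

Answer: 5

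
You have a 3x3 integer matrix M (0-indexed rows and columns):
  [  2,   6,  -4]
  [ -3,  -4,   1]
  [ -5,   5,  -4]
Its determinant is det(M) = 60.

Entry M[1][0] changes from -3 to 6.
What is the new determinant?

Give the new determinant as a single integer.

det is linear in row 1: changing M[1][0] by delta changes det by delta * cofactor(1,0).
Cofactor C_10 = (-1)^(1+0) * minor(1,0) = 4
Entry delta = 6 - -3 = 9
Det delta = 9 * 4 = 36
New det = 60 + 36 = 96

Answer: 96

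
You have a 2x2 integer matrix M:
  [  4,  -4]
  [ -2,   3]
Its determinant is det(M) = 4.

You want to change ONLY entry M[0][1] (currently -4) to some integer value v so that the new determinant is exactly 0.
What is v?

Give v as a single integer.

Answer: -6

Derivation:
det is linear in entry M[0][1]: det = old_det + (v - -4) * C_01
Cofactor C_01 = 2
Want det = 0: 4 + (v - -4) * 2 = 0
  (v - -4) = -4 / 2 = -2
  v = -4 + (-2) = -6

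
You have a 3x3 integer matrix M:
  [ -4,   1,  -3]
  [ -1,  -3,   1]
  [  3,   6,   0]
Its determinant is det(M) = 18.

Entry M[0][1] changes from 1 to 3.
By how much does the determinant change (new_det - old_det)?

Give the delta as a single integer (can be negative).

Cofactor C_01 = 3
Entry delta = 3 - 1 = 2
Det delta = entry_delta * cofactor = 2 * 3 = 6

Answer: 6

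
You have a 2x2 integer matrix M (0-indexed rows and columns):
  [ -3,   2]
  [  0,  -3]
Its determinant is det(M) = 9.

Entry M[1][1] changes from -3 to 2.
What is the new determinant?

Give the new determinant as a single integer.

det is linear in row 1: changing M[1][1] by delta changes det by delta * cofactor(1,1).
Cofactor C_11 = (-1)^(1+1) * minor(1,1) = -3
Entry delta = 2 - -3 = 5
Det delta = 5 * -3 = -15
New det = 9 + -15 = -6

Answer: -6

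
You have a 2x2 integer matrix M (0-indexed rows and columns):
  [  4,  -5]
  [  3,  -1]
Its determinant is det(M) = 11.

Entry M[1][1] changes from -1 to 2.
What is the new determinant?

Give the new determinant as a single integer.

det is linear in row 1: changing M[1][1] by delta changes det by delta * cofactor(1,1).
Cofactor C_11 = (-1)^(1+1) * minor(1,1) = 4
Entry delta = 2 - -1 = 3
Det delta = 3 * 4 = 12
New det = 11 + 12 = 23

Answer: 23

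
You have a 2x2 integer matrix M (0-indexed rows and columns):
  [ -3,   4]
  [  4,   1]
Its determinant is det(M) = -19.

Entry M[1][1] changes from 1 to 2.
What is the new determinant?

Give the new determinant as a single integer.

det is linear in row 1: changing M[1][1] by delta changes det by delta * cofactor(1,1).
Cofactor C_11 = (-1)^(1+1) * minor(1,1) = -3
Entry delta = 2 - 1 = 1
Det delta = 1 * -3 = -3
New det = -19 + -3 = -22

Answer: -22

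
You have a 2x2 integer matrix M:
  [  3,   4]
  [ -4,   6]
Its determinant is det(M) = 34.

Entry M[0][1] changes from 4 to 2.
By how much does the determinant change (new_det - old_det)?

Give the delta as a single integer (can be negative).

Answer: -8

Derivation:
Cofactor C_01 = 4
Entry delta = 2 - 4 = -2
Det delta = entry_delta * cofactor = -2 * 4 = -8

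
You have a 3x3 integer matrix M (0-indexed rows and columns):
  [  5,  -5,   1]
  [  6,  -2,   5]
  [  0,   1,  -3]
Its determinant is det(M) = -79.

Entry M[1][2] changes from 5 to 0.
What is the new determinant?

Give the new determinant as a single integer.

Answer: -54

Derivation:
det is linear in row 1: changing M[1][2] by delta changes det by delta * cofactor(1,2).
Cofactor C_12 = (-1)^(1+2) * minor(1,2) = -5
Entry delta = 0 - 5 = -5
Det delta = -5 * -5 = 25
New det = -79 + 25 = -54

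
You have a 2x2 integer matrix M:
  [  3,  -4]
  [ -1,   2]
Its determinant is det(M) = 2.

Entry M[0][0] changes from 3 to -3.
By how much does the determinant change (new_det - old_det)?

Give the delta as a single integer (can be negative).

Answer: -12

Derivation:
Cofactor C_00 = 2
Entry delta = -3 - 3 = -6
Det delta = entry_delta * cofactor = -6 * 2 = -12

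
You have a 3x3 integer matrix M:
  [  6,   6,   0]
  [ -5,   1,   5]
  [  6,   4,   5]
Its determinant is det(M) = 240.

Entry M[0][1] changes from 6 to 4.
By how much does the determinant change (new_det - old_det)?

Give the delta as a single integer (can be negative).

Answer: -110

Derivation:
Cofactor C_01 = 55
Entry delta = 4 - 6 = -2
Det delta = entry_delta * cofactor = -2 * 55 = -110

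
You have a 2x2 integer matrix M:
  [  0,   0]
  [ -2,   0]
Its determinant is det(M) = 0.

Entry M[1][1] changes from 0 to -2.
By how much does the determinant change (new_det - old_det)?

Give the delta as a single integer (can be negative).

Answer: 0

Derivation:
Cofactor C_11 = 0
Entry delta = -2 - 0 = -2
Det delta = entry_delta * cofactor = -2 * 0 = 0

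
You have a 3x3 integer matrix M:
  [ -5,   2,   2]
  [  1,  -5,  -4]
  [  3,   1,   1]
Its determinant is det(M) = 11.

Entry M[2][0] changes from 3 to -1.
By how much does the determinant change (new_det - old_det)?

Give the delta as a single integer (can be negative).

Cofactor C_20 = 2
Entry delta = -1 - 3 = -4
Det delta = entry_delta * cofactor = -4 * 2 = -8

Answer: -8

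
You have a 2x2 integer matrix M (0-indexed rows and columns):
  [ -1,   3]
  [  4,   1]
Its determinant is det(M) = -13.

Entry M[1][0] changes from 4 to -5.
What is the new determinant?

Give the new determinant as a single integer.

det is linear in row 1: changing M[1][0] by delta changes det by delta * cofactor(1,0).
Cofactor C_10 = (-1)^(1+0) * minor(1,0) = -3
Entry delta = -5 - 4 = -9
Det delta = -9 * -3 = 27
New det = -13 + 27 = 14

Answer: 14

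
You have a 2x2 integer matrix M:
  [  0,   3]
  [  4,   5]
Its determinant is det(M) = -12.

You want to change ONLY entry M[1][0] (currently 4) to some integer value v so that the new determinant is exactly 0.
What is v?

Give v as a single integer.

det is linear in entry M[1][0]: det = old_det + (v - 4) * C_10
Cofactor C_10 = -3
Want det = 0: -12 + (v - 4) * -3 = 0
  (v - 4) = 12 / -3 = -4
  v = 4 + (-4) = 0

Answer: 0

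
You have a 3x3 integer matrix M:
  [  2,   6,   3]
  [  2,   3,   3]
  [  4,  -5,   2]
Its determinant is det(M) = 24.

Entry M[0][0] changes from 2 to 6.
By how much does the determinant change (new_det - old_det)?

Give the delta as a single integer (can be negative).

Cofactor C_00 = 21
Entry delta = 6 - 2 = 4
Det delta = entry_delta * cofactor = 4 * 21 = 84

Answer: 84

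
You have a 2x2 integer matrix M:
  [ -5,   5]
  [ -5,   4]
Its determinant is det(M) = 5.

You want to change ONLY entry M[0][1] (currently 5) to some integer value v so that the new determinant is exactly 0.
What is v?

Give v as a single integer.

Answer: 4

Derivation:
det is linear in entry M[0][1]: det = old_det + (v - 5) * C_01
Cofactor C_01 = 5
Want det = 0: 5 + (v - 5) * 5 = 0
  (v - 5) = -5 / 5 = -1
  v = 5 + (-1) = 4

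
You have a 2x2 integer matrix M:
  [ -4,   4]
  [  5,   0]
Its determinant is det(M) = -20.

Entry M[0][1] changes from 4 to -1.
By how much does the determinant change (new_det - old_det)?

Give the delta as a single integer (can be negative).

Cofactor C_01 = -5
Entry delta = -1 - 4 = -5
Det delta = entry_delta * cofactor = -5 * -5 = 25

Answer: 25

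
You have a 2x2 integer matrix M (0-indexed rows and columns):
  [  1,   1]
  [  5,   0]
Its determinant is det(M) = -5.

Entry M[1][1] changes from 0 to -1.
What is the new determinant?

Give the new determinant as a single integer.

Answer: -6

Derivation:
det is linear in row 1: changing M[1][1] by delta changes det by delta * cofactor(1,1).
Cofactor C_11 = (-1)^(1+1) * minor(1,1) = 1
Entry delta = -1 - 0 = -1
Det delta = -1 * 1 = -1
New det = -5 + -1 = -6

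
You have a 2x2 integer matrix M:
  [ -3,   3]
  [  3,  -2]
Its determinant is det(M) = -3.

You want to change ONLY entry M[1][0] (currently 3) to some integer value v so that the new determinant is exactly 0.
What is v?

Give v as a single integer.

det is linear in entry M[1][0]: det = old_det + (v - 3) * C_10
Cofactor C_10 = -3
Want det = 0: -3 + (v - 3) * -3 = 0
  (v - 3) = 3 / -3 = -1
  v = 3 + (-1) = 2

Answer: 2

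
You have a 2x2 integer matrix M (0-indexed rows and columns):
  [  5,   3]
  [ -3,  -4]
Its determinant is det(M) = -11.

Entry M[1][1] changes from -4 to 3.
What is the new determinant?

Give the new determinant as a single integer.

Answer: 24

Derivation:
det is linear in row 1: changing M[1][1] by delta changes det by delta * cofactor(1,1).
Cofactor C_11 = (-1)^(1+1) * minor(1,1) = 5
Entry delta = 3 - -4 = 7
Det delta = 7 * 5 = 35
New det = -11 + 35 = 24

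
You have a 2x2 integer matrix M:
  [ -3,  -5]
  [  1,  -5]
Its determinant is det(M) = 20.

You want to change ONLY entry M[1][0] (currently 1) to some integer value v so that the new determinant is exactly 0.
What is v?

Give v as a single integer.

Answer: -3

Derivation:
det is linear in entry M[1][0]: det = old_det + (v - 1) * C_10
Cofactor C_10 = 5
Want det = 0: 20 + (v - 1) * 5 = 0
  (v - 1) = -20 / 5 = -4
  v = 1 + (-4) = -3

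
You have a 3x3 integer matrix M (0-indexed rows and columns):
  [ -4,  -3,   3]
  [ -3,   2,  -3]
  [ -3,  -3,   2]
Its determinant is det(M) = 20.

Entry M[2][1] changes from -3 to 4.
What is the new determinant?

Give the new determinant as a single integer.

Answer: -127

Derivation:
det is linear in row 2: changing M[2][1] by delta changes det by delta * cofactor(2,1).
Cofactor C_21 = (-1)^(2+1) * minor(2,1) = -21
Entry delta = 4 - -3 = 7
Det delta = 7 * -21 = -147
New det = 20 + -147 = -127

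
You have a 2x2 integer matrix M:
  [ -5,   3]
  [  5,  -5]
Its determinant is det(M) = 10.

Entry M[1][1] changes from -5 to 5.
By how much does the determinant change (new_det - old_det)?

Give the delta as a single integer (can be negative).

Answer: -50

Derivation:
Cofactor C_11 = -5
Entry delta = 5 - -5 = 10
Det delta = entry_delta * cofactor = 10 * -5 = -50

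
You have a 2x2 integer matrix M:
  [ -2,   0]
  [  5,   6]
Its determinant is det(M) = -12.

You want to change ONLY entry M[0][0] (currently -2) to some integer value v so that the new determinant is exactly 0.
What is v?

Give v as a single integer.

Answer: 0

Derivation:
det is linear in entry M[0][0]: det = old_det + (v - -2) * C_00
Cofactor C_00 = 6
Want det = 0: -12 + (v - -2) * 6 = 0
  (v - -2) = 12 / 6 = 2
  v = -2 + (2) = 0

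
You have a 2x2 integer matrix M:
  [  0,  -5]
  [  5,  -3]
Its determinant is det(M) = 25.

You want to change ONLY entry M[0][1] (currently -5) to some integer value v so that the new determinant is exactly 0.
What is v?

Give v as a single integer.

det is linear in entry M[0][1]: det = old_det + (v - -5) * C_01
Cofactor C_01 = -5
Want det = 0: 25 + (v - -5) * -5 = 0
  (v - -5) = -25 / -5 = 5
  v = -5 + (5) = 0

Answer: 0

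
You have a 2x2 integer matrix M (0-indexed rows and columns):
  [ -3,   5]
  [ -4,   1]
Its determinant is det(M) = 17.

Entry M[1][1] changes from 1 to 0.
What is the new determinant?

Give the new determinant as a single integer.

Answer: 20

Derivation:
det is linear in row 1: changing M[1][1] by delta changes det by delta * cofactor(1,1).
Cofactor C_11 = (-1)^(1+1) * minor(1,1) = -3
Entry delta = 0 - 1 = -1
Det delta = -1 * -3 = 3
New det = 17 + 3 = 20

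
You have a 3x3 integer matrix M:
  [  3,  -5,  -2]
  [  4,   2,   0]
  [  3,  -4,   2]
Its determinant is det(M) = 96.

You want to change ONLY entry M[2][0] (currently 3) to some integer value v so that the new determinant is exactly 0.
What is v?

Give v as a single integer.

Answer: -21

Derivation:
det is linear in entry M[2][0]: det = old_det + (v - 3) * C_20
Cofactor C_20 = 4
Want det = 0: 96 + (v - 3) * 4 = 0
  (v - 3) = -96 / 4 = -24
  v = 3 + (-24) = -21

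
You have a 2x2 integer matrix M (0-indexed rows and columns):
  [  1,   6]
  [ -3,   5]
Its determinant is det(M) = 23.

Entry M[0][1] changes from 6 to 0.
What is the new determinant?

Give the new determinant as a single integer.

Answer: 5

Derivation:
det is linear in row 0: changing M[0][1] by delta changes det by delta * cofactor(0,1).
Cofactor C_01 = (-1)^(0+1) * minor(0,1) = 3
Entry delta = 0 - 6 = -6
Det delta = -6 * 3 = -18
New det = 23 + -18 = 5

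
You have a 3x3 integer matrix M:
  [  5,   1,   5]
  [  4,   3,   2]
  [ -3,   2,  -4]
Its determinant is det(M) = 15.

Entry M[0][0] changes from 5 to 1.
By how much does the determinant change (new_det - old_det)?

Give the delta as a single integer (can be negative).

Answer: 64

Derivation:
Cofactor C_00 = -16
Entry delta = 1 - 5 = -4
Det delta = entry_delta * cofactor = -4 * -16 = 64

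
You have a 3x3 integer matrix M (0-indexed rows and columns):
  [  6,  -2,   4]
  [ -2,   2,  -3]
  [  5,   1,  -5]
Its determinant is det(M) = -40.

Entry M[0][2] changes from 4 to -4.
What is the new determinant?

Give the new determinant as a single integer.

Answer: 56

Derivation:
det is linear in row 0: changing M[0][2] by delta changes det by delta * cofactor(0,2).
Cofactor C_02 = (-1)^(0+2) * minor(0,2) = -12
Entry delta = -4 - 4 = -8
Det delta = -8 * -12 = 96
New det = -40 + 96 = 56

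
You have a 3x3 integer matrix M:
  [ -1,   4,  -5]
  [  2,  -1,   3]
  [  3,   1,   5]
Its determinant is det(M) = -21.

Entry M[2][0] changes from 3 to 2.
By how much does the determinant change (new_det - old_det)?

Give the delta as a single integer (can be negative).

Cofactor C_20 = 7
Entry delta = 2 - 3 = -1
Det delta = entry_delta * cofactor = -1 * 7 = -7

Answer: -7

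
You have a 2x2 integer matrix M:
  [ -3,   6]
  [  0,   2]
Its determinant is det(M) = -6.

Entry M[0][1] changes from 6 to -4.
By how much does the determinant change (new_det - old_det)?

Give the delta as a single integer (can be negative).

Answer: 0

Derivation:
Cofactor C_01 = 0
Entry delta = -4 - 6 = -10
Det delta = entry_delta * cofactor = -10 * 0 = 0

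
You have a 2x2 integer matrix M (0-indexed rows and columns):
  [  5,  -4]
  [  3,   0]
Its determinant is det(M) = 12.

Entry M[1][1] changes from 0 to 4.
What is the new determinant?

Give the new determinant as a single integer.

Answer: 32

Derivation:
det is linear in row 1: changing M[1][1] by delta changes det by delta * cofactor(1,1).
Cofactor C_11 = (-1)^(1+1) * minor(1,1) = 5
Entry delta = 4 - 0 = 4
Det delta = 4 * 5 = 20
New det = 12 + 20 = 32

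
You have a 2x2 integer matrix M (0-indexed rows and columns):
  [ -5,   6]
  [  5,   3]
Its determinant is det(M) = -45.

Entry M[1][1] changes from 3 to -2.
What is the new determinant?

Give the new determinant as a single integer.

det is linear in row 1: changing M[1][1] by delta changes det by delta * cofactor(1,1).
Cofactor C_11 = (-1)^(1+1) * minor(1,1) = -5
Entry delta = -2 - 3 = -5
Det delta = -5 * -5 = 25
New det = -45 + 25 = -20

Answer: -20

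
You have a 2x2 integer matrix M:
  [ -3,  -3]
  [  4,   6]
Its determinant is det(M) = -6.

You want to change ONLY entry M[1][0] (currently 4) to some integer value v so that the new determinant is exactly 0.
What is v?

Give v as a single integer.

Answer: 6

Derivation:
det is linear in entry M[1][0]: det = old_det + (v - 4) * C_10
Cofactor C_10 = 3
Want det = 0: -6 + (v - 4) * 3 = 0
  (v - 4) = 6 / 3 = 2
  v = 4 + (2) = 6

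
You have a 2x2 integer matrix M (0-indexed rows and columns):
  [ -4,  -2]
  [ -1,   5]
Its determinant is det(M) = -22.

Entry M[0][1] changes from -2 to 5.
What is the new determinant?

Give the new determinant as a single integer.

det is linear in row 0: changing M[0][1] by delta changes det by delta * cofactor(0,1).
Cofactor C_01 = (-1)^(0+1) * minor(0,1) = 1
Entry delta = 5 - -2 = 7
Det delta = 7 * 1 = 7
New det = -22 + 7 = -15

Answer: -15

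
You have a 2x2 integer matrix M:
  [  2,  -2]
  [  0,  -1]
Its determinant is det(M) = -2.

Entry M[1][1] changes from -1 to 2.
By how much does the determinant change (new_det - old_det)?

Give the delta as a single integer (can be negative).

Cofactor C_11 = 2
Entry delta = 2 - -1 = 3
Det delta = entry_delta * cofactor = 3 * 2 = 6

Answer: 6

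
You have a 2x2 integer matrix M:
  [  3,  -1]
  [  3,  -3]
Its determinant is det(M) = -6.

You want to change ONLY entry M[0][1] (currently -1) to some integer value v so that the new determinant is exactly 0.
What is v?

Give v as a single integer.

Answer: -3

Derivation:
det is linear in entry M[0][1]: det = old_det + (v - -1) * C_01
Cofactor C_01 = -3
Want det = 0: -6 + (v - -1) * -3 = 0
  (v - -1) = 6 / -3 = -2
  v = -1 + (-2) = -3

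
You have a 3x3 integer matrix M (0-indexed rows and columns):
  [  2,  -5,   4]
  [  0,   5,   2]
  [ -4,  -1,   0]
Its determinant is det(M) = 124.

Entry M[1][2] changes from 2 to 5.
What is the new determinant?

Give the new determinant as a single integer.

Answer: 190

Derivation:
det is linear in row 1: changing M[1][2] by delta changes det by delta * cofactor(1,2).
Cofactor C_12 = (-1)^(1+2) * minor(1,2) = 22
Entry delta = 5 - 2 = 3
Det delta = 3 * 22 = 66
New det = 124 + 66 = 190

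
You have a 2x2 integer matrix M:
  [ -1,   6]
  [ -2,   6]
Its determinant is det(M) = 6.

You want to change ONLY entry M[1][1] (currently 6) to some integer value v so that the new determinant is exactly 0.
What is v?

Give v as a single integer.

det is linear in entry M[1][1]: det = old_det + (v - 6) * C_11
Cofactor C_11 = -1
Want det = 0: 6 + (v - 6) * -1 = 0
  (v - 6) = -6 / -1 = 6
  v = 6 + (6) = 12

Answer: 12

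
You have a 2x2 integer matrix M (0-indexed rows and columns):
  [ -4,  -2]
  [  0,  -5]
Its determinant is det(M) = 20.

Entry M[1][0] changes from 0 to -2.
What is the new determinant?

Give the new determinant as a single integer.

det is linear in row 1: changing M[1][0] by delta changes det by delta * cofactor(1,0).
Cofactor C_10 = (-1)^(1+0) * minor(1,0) = 2
Entry delta = -2 - 0 = -2
Det delta = -2 * 2 = -4
New det = 20 + -4 = 16

Answer: 16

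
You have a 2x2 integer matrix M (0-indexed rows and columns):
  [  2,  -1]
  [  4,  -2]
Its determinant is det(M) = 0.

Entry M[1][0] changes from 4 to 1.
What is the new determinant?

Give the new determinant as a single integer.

det is linear in row 1: changing M[1][0] by delta changes det by delta * cofactor(1,0).
Cofactor C_10 = (-1)^(1+0) * minor(1,0) = 1
Entry delta = 1 - 4 = -3
Det delta = -3 * 1 = -3
New det = 0 + -3 = -3

Answer: -3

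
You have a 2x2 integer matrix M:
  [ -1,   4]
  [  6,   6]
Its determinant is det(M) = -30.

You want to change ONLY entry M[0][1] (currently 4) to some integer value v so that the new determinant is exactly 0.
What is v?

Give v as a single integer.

det is linear in entry M[0][1]: det = old_det + (v - 4) * C_01
Cofactor C_01 = -6
Want det = 0: -30 + (v - 4) * -6 = 0
  (v - 4) = 30 / -6 = -5
  v = 4 + (-5) = -1

Answer: -1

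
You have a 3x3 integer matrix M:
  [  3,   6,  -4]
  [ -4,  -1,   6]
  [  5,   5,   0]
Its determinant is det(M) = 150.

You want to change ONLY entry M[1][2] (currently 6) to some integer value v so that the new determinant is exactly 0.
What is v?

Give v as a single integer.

Answer: -4

Derivation:
det is linear in entry M[1][2]: det = old_det + (v - 6) * C_12
Cofactor C_12 = 15
Want det = 0: 150 + (v - 6) * 15 = 0
  (v - 6) = -150 / 15 = -10
  v = 6 + (-10) = -4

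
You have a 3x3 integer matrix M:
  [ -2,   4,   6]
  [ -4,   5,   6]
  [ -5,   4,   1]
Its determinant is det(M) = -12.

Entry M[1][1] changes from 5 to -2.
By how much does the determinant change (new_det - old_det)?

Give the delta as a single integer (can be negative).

Answer: -196

Derivation:
Cofactor C_11 = 28
Entry delta = -2 - 5 = -7
Det delta = entry_delta * cofactor = -7 * 28 = -196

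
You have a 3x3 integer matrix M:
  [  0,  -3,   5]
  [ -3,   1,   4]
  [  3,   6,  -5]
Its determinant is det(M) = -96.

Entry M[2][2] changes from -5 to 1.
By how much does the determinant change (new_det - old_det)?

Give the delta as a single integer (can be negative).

Cofactor C_22 = -9
Entry delta = 1 - -5 = 6
Det delta = entry_delta * cofactor = 6 * -9 = -54

Answer: -54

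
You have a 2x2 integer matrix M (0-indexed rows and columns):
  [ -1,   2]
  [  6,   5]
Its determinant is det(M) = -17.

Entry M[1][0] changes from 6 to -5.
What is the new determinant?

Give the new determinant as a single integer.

Answer: 5

Derivation:
det is linear in row 1: changing M[1][0] by delta changes det by delta * cofactor(1,0).
Cofactor C_10 = (-1)^(1+0) * minor(1,0) = -2
Entry delta = -5 - 6 = -11
Det delta = -11 * -2 = 22
New det = -17 + 22 = 5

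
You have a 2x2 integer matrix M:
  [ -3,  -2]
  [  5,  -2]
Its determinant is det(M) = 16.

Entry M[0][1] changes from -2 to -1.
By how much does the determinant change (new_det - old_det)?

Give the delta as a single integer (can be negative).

Cofactor C_01 = -5
Entry delta = -1 - -2 = 1
Det delta = entry_delta * cofactor = 1 * -5 = -5

Answer: -5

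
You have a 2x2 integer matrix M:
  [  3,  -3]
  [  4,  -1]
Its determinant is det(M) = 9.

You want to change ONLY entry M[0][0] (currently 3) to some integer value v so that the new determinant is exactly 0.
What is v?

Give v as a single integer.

det is linear in entry M[0][0]: det = old_det + (v - 3) * C_00
Cofactor C_00 = -1
Want det = 0: 9 + (v - 3) * -1 = 0
  (v - 3) = -9 / -1 = 9
  v = 3 + (9) = 12

Answer: 12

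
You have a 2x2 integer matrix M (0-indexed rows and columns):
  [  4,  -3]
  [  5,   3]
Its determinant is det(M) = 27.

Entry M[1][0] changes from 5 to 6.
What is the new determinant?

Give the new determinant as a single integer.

Answer: 30

Derivation:
det is linear in row 1: changing M[1][0] by delta changes det by delta * cofactor(1,0).
Cofactor C_10 = (-1)^(1+0) * minor(1,0) = 3
Entry delta = 6 - 5 = 1
Det delta = 1 * 3 = 3
New det = 27 + 3 = 30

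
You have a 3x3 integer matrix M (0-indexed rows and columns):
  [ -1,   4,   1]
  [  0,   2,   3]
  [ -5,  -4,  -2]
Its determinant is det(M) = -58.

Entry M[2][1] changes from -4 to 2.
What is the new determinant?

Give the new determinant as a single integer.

det is linear in row 2: changing M[2][1] by delta changes det by delta * cofactor(2,1).
Cofactor C_21 = (-1)^(2+1) * minor(2,1) = 3
Entry delta = 2 - -4 = 6
Det delta = 6 * 3 = 18
New det = -58 + 18 = -40

Answer: -40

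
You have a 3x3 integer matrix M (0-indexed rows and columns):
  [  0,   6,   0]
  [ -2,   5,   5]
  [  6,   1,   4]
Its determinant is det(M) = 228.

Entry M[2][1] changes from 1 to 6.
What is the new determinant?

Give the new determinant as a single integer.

det is linear in row 2: changing M[2][1] by delta changes det by delta * cofactor(2,1).
Cofactor C_21 = (-1)^(2+1) * minor(2,1) = 0
Entry delta = 6 - 1 = 5
Det delta = 5 * 0 = 0
New det = 228 + 0 = 228

Answer: 228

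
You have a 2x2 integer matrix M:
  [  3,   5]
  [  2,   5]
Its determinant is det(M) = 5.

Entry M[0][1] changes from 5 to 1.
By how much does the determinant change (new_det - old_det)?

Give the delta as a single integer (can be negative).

Answer: 8

Derivation:
Cofactor C_01 = -2
Entry delta = 1 - 5 = -4
Det delta = entry_delta * cofactor = -4 * -2 = 8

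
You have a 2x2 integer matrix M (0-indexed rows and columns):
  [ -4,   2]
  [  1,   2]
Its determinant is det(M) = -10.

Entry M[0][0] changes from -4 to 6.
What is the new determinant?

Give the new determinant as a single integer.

Answer: 10

Derivation:
det is linear in row 0: changing M[0][0] by delta changes det by delta * cofactor(0,0).
Cofactor C_00 = (-1)^(0+0) * minor(0,0) = 2
Entry delta = 6 - -4 = 10
Det delta = 10 * 2 = 20
New det = -10 + 20 = 10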